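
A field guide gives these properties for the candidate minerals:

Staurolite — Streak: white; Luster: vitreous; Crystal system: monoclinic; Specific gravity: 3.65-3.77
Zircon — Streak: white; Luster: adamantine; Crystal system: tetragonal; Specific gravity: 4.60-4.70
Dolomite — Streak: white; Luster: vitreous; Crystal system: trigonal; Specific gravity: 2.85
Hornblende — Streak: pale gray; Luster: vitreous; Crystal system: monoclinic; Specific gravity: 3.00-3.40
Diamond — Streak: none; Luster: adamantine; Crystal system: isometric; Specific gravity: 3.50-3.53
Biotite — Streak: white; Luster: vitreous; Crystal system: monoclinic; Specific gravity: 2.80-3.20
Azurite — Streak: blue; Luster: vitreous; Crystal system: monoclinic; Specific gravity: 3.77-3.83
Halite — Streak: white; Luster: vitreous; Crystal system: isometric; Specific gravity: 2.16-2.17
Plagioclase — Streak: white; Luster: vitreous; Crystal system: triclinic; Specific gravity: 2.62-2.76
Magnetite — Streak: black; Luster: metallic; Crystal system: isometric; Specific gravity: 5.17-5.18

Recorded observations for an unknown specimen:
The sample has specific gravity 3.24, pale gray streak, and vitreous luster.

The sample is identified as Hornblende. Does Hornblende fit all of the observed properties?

Specific gravity 3.24 — matches Hornblende (SG 3.00-3.40).
Pale gray streak — matches Hornblende (pale gray streak).
Vitreous luster — matches Hornblende (vitreous luster).
Every observed property is compatible with the reference values for Hornblende.

Yes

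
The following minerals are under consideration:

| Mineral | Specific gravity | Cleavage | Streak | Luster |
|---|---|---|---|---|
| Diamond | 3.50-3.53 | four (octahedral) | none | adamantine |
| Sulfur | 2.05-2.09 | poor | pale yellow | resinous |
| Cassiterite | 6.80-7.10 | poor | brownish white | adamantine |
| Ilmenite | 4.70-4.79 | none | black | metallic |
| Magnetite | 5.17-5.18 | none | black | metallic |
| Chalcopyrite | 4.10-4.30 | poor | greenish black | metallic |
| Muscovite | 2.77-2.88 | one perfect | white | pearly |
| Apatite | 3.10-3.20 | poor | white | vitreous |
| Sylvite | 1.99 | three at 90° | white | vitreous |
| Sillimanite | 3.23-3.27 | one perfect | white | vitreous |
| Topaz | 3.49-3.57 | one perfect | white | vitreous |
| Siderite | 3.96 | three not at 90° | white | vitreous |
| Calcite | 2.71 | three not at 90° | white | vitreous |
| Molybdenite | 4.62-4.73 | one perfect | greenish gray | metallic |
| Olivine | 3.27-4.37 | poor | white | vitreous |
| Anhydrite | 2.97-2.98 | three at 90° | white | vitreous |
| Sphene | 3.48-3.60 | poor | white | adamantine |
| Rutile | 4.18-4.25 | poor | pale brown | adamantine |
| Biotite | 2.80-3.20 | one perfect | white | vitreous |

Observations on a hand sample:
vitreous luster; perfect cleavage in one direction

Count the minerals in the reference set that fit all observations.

3

Vitreous luster — Apatite, Sylvite, Sillimanite, Topaz, Siderite, Calcite, Olivine, Anhydrite, Biotite remain.
Perfect cleavage in one direction — leaves Sillimanite, Topaz, Biotite.
Remaining candidates: Biotite, Sillimanite, Topaz.
That is 3 minerals.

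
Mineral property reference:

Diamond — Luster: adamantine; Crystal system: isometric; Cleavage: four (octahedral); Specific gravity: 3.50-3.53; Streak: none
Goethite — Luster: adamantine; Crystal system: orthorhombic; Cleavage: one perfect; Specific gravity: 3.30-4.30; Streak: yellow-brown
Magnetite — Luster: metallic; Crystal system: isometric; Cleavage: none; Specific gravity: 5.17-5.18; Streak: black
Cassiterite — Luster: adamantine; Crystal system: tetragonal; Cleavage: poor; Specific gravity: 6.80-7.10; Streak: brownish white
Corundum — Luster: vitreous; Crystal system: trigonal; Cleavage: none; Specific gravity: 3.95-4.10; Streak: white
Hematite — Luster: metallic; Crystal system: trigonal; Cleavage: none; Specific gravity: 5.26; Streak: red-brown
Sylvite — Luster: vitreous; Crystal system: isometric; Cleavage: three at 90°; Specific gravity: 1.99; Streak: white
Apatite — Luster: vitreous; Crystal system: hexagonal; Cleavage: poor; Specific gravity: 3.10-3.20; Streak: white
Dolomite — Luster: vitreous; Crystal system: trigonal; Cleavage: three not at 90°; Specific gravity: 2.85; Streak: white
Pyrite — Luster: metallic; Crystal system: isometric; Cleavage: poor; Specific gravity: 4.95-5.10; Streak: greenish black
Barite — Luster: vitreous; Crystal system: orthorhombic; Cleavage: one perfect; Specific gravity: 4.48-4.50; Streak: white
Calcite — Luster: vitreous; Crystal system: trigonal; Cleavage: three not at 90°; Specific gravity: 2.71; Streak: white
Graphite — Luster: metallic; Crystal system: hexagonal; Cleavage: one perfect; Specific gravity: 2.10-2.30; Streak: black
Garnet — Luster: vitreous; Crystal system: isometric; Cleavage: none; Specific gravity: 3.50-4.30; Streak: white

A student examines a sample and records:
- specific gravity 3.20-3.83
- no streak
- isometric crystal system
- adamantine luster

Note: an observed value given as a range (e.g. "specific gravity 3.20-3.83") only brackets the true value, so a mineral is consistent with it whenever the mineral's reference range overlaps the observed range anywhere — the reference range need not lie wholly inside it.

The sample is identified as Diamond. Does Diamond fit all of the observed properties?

Yes

Specific gravity 3.20-3.83 — agrees with Diamond (SG 3.50-3.53).
No streak — agrees with Diamond (no streak).
Isometric crystal system — agrees with Diamond (isometric system).
Adamantine luster — agrees with Diamond (adamantine luster).
All observations are consistent with the tabulated values for Diamond.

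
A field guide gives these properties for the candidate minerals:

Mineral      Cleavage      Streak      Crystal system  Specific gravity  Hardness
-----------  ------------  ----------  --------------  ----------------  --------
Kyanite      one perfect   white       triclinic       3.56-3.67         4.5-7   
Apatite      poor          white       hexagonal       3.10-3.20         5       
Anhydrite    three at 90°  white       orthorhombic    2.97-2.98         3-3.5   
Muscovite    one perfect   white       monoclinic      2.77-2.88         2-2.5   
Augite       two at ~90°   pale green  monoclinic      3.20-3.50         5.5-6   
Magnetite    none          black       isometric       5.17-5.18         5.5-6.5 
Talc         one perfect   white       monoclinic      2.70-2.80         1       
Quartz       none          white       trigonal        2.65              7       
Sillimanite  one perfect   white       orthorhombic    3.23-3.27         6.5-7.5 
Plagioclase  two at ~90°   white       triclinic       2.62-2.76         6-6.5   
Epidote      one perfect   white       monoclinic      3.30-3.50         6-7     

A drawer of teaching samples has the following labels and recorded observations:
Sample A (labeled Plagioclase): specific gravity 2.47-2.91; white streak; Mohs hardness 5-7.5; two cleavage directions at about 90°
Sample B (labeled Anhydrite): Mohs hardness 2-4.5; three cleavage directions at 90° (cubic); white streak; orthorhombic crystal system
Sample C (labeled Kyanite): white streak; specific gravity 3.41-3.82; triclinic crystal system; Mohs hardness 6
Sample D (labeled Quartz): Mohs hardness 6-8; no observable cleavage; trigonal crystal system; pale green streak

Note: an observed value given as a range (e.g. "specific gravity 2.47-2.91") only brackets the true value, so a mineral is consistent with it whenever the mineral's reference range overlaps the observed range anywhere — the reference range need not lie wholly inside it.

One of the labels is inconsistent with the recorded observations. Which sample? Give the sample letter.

Sample A: all recorded properties match Plagioclase.
Sample B: all recorded properties match Anhydrite.
Sample C: all recorded properties match Kyanite.
Sample D: pale green streak is outside the reference for Quartz (white streak) — mislabeled.
Only sample D is inconsistent with its label.

D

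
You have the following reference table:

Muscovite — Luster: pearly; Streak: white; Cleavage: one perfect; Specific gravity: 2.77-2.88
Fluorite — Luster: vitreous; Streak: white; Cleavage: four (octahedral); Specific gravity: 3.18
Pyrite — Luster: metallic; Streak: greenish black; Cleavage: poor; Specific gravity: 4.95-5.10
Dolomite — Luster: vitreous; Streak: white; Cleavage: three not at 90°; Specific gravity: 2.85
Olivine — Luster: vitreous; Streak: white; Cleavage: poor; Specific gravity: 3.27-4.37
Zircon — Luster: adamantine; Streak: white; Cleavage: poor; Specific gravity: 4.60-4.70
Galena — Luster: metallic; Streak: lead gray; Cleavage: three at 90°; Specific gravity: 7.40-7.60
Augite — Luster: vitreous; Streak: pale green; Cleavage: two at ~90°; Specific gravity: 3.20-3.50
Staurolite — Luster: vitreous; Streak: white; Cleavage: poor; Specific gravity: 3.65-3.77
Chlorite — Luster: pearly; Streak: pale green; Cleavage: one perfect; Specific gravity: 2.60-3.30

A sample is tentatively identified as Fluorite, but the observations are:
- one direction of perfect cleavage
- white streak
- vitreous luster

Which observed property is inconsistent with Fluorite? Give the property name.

cleavage

One direction of perfect cleavage: Fluorite has cleavage four (octahedral) — inconsistent.
White streak: Fluorite has white streak — matches.
Vitreous luster: Fluorite has vitreous luster — matches.
The cleavage is the one property that does not fit.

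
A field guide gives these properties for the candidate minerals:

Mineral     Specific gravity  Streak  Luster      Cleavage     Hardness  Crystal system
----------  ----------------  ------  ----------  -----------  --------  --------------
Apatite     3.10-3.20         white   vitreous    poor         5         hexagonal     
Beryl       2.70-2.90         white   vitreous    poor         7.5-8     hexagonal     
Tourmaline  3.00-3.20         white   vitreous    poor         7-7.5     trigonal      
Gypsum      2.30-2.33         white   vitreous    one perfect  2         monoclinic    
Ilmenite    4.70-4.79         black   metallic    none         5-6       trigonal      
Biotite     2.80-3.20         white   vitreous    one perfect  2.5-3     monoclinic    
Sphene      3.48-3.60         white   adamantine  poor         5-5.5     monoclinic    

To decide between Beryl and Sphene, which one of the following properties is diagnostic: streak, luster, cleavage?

luster

Streak: both white — no difference.
Luster: Beryl vitreous, Sphene adamantine — different.
Cleavage: both poor — no difference.
Only luster differs between Beryl and Sphene among the listed tests.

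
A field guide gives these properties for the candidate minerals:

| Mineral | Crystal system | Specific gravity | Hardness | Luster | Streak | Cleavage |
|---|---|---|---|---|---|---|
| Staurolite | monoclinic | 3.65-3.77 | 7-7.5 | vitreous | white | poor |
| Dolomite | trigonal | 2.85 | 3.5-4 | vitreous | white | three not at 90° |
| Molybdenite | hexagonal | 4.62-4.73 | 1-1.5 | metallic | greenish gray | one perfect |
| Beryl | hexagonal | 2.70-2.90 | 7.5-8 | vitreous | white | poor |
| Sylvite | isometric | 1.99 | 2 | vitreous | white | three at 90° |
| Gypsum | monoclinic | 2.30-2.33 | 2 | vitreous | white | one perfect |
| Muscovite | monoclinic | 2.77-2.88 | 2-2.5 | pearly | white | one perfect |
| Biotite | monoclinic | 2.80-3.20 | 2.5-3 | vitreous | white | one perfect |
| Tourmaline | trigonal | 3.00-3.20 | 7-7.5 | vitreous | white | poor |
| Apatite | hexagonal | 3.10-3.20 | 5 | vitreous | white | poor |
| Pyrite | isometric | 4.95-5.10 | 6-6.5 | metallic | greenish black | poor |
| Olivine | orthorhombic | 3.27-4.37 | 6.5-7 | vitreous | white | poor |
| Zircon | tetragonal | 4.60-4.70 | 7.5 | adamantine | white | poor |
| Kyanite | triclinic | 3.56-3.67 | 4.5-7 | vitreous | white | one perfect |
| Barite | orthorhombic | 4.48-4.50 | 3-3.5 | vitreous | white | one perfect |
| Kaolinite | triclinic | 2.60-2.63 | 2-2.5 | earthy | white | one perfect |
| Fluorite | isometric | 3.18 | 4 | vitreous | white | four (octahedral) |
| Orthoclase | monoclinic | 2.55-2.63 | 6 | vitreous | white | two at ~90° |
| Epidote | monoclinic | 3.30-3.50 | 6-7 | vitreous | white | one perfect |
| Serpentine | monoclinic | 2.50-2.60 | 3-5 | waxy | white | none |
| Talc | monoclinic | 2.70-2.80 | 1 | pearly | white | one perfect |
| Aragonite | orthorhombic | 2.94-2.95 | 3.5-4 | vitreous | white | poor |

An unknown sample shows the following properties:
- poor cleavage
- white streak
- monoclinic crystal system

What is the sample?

Staurolite

Poor cleavage: only Staurolite, Beryl, Tourmaline, Apatite, Pyrite, Olivine, Zircon, Aragonite remain.
White streak is inconsistent with Pyrite.
Monoclinic crystal system: leaves Staurolite.
Staurolite is the sole remaining match.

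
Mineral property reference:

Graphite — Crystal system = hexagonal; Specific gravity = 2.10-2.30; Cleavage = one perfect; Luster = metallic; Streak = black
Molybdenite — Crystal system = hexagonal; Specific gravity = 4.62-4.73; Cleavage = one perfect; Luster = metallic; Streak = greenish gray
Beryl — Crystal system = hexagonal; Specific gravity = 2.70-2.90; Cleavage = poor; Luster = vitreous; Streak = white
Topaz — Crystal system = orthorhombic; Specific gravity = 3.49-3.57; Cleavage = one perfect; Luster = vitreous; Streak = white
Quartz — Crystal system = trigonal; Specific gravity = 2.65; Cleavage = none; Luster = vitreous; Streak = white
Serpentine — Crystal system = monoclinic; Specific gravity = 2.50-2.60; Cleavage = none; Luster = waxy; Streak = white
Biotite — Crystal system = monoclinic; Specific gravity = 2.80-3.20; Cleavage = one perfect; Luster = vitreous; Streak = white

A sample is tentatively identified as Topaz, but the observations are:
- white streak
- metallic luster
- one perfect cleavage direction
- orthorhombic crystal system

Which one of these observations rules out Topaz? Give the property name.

White streak: Topaz has white streak — within range.
Metallic luster: Topaz has vitreous luster — inconsistent.
One perfect cleavage direction: Topaz has cleavage one perfect — within range.
Orthorhombic crystal system: Topaz has orthorhombic system — within range.
Everything matches except the luster.

luster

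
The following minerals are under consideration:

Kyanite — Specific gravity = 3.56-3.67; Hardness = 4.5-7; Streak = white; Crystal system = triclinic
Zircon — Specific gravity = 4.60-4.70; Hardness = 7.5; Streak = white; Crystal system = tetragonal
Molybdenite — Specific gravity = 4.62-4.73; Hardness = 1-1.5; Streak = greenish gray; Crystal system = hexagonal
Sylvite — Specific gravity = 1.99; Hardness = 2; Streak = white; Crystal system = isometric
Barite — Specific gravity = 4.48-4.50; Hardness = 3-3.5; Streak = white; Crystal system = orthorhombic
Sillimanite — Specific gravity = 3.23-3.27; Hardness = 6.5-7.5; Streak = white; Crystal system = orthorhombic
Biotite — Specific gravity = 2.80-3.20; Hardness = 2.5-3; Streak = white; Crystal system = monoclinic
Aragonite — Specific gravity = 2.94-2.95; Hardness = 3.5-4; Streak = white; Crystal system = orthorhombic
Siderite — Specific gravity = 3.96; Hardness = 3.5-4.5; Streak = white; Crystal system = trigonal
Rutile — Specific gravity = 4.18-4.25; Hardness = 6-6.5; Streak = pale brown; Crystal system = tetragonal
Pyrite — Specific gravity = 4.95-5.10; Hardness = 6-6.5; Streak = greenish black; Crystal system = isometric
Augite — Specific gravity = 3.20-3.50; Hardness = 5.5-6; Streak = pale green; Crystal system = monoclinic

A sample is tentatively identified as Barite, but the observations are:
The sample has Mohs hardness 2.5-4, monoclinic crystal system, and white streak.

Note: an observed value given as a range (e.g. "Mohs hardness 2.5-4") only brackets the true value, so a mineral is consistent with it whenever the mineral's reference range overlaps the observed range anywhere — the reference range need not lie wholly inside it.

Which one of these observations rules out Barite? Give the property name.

Mohs hardness 2.5-4: Barite has hardness 3-3.5 — consistent.
Monoclinic crystal system: Barite has orthorhombic system — inconsistent.
White streak: Barite has white streak — consistent.
Only the crystal system is inconsistent.

crystal system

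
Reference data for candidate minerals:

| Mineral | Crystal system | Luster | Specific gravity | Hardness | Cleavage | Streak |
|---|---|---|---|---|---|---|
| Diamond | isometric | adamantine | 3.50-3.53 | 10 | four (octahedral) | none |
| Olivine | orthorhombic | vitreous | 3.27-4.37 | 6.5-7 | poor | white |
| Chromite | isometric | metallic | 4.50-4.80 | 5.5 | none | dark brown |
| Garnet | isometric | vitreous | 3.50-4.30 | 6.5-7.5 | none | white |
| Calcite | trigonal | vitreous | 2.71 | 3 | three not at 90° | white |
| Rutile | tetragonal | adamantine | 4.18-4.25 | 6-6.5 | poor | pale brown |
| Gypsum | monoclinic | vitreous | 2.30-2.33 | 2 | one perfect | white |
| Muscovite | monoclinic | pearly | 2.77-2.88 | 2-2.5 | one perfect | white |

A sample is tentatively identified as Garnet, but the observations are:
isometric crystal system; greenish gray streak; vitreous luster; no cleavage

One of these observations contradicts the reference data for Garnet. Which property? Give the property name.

Isometric crystal system: Garnet has isometric system — agrees.
Greenish gray streak: Garnet has white streak — outside the reference range.
Vitreous luster: Garnet has vitreous luster — agrees.
No cleavage: Garnet has cleavage none — agrees.
Everything matches except the streak.

streak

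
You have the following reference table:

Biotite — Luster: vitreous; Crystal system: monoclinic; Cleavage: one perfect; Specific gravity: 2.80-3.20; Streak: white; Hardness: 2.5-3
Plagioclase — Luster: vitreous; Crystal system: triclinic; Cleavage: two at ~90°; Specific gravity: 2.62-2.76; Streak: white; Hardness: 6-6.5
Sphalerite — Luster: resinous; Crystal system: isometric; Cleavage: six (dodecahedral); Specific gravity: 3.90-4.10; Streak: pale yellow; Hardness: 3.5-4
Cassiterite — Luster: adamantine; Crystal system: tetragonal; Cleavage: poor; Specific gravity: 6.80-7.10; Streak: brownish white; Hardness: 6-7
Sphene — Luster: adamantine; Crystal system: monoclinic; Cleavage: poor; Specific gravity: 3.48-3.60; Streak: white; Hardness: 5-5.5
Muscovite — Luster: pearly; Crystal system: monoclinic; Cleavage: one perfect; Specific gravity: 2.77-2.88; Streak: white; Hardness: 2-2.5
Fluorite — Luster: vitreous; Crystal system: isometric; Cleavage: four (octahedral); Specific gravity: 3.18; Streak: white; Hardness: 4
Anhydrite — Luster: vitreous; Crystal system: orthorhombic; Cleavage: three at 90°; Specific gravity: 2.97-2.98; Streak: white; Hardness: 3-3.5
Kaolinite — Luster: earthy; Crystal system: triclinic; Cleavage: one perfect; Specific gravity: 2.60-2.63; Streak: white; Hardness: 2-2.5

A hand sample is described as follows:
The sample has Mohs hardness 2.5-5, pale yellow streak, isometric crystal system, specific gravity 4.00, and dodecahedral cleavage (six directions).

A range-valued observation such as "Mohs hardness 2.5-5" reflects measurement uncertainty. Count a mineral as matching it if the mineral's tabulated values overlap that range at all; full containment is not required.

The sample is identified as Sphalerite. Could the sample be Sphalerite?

Mohs hardness 2.5-5 — matches Sphalerite (hardness 3.5-4).
Pale yellow streak — matches Sphalerite (pale yellow streak).
Isometric crystal system — matches Sphalerite (isometric system).
Specific gravity 4.00 — matches Sphalerite (SG 3.90-4.10).
Dodecahedral cleavage (six directions) — matches Sphalerite (cleavage six (dodecahedral)).
Every observed property is compatible with the reference values for Sphalerite.

Consistent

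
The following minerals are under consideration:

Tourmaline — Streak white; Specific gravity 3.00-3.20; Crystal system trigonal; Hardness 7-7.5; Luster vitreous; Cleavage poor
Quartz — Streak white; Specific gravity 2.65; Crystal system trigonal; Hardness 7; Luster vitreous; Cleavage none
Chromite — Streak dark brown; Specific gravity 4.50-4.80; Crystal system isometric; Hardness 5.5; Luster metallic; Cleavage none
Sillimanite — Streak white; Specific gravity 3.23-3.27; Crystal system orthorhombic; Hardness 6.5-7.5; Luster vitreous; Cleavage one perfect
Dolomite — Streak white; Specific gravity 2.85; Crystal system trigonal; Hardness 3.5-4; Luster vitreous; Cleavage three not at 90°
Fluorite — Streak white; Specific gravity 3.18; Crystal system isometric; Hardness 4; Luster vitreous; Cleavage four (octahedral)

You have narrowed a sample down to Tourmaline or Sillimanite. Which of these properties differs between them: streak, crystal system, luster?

Streak: both white — identical.
Crystal system: Tourmaline trigonal, Sillimanite orthorhombic — distinct.
Luster: both vitreous — identical.
Only crystal system differs between Tourmaline and Sillimanite among the listed tests.

crystal system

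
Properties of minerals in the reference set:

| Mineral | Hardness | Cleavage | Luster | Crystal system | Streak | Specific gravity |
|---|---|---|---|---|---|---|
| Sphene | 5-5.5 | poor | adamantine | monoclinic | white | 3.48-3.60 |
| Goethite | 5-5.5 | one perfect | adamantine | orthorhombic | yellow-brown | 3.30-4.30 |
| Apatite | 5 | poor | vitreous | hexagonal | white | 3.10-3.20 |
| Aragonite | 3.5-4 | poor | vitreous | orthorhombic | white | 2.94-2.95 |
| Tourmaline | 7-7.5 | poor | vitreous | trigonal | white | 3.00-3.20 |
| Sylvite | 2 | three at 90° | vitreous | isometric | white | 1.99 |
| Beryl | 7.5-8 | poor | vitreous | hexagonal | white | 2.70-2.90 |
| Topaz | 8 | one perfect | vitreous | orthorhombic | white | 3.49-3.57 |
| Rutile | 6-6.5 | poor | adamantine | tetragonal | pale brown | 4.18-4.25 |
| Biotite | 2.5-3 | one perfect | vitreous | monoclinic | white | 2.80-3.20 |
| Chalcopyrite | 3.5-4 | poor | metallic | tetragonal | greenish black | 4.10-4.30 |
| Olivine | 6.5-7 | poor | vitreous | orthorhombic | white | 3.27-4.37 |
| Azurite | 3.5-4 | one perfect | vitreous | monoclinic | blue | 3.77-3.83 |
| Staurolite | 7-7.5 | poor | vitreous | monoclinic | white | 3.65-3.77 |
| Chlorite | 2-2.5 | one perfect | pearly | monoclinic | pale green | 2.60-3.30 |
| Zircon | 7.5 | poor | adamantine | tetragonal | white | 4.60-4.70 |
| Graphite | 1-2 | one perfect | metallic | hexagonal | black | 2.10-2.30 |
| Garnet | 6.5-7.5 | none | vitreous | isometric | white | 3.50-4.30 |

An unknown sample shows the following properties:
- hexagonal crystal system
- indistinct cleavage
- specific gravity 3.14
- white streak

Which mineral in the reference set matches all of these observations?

Hexagonal crystal system — leaves Apatite, Beryl, Graphite.
Indistinct cleavage excludes Graphite.
Specific gravity 3.14 eliminates Beryl.
White streak — no further eliminations.
The only mineral consistent with every observation is Apatite.

Apatite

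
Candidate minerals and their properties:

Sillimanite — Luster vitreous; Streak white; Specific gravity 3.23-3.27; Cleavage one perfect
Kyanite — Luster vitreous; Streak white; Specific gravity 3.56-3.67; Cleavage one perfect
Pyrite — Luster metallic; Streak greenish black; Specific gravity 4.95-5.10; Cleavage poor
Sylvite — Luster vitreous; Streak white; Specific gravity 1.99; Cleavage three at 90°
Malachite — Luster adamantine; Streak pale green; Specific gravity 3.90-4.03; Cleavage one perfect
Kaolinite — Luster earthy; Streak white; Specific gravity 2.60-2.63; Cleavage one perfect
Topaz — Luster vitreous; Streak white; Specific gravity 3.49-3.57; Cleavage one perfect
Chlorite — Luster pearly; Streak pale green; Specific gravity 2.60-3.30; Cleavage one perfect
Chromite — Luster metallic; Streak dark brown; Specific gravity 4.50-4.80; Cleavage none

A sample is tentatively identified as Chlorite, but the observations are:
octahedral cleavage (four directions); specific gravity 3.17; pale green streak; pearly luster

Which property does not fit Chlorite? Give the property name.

cleavage

Octahedral cleavage (four directions): Chlorite has cleavage one perfect — outside the reference range.
Specific gravity 3.17: Chlorite has SG 2.60-3.30 — matches.
Pale green streak: Chlorite has pale green streak — matches.
Pearly luster: Chlorite has pearly luster — matches.
The cleavage is the one property that does not fit.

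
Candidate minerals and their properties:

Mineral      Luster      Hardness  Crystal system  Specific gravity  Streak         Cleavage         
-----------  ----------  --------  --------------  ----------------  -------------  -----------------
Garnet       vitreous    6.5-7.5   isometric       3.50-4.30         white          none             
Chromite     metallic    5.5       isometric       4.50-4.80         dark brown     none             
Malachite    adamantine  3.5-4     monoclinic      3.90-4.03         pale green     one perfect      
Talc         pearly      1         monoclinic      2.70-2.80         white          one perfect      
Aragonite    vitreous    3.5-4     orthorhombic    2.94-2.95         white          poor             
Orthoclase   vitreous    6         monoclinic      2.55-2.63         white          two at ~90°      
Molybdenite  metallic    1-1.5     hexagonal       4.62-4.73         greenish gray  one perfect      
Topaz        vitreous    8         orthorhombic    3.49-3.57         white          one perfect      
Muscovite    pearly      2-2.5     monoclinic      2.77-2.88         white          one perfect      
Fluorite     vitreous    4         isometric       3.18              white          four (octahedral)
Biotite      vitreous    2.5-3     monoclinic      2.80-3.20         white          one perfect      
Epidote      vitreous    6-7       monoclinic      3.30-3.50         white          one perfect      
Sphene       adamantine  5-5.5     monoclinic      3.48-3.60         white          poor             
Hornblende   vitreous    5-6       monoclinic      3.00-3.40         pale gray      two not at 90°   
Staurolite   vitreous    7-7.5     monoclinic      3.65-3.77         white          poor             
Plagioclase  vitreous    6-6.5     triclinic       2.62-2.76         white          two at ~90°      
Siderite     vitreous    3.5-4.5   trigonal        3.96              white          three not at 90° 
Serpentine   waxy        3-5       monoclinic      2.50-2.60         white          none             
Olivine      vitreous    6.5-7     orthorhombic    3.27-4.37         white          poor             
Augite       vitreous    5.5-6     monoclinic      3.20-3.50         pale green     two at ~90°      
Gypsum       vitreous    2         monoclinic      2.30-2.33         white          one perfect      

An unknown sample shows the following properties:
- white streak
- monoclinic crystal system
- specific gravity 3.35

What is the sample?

White streak rules out Chromite, Malachite, Molybdenite, Hornblende, Augite.
Monoclinic crystal system — leaves Talc, Orthoclase, Muscovite, Biotite, Epidote, Sphene, Staurolite, Serpentine, Gypsum.
Specific gravity 3.35 — narrows the field to Epidote.
Epidote is the sole remaining match.

Epidote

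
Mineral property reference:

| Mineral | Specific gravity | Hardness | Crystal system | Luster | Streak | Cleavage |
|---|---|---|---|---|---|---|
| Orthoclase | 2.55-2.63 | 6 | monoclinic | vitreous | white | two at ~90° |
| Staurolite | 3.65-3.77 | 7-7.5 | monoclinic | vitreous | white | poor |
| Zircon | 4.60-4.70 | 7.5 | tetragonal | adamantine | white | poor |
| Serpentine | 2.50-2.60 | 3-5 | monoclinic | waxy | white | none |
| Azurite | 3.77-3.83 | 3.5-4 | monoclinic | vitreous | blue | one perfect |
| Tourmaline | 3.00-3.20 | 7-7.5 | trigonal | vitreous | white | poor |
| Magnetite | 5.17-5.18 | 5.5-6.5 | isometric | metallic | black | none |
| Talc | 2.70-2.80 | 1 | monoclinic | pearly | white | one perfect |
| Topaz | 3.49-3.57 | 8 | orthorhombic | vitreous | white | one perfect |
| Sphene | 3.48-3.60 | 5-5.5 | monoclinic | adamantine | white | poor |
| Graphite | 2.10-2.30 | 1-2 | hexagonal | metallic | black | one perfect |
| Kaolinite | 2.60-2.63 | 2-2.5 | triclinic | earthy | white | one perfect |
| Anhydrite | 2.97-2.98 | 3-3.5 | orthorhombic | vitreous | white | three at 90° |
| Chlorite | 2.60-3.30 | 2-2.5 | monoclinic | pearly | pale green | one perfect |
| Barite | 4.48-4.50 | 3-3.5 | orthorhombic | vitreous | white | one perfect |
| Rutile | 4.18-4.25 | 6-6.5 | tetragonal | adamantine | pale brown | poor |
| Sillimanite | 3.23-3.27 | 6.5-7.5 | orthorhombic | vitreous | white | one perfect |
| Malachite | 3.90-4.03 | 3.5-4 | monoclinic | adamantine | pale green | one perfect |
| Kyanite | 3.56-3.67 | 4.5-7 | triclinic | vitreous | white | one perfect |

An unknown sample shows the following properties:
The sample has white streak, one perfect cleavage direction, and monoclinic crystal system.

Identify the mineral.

White streak eliminates Azurite, Magnetite, Graphite, Chlorite, Rutile, Malachite.
One perfect cleavage direction — only Talc, Topaz, Kaolinite, Barite, Sillimanite, Kyanite remain.
Monoclinic crystal system — leaves Talc.
Talc is the sole remaining match.

Talc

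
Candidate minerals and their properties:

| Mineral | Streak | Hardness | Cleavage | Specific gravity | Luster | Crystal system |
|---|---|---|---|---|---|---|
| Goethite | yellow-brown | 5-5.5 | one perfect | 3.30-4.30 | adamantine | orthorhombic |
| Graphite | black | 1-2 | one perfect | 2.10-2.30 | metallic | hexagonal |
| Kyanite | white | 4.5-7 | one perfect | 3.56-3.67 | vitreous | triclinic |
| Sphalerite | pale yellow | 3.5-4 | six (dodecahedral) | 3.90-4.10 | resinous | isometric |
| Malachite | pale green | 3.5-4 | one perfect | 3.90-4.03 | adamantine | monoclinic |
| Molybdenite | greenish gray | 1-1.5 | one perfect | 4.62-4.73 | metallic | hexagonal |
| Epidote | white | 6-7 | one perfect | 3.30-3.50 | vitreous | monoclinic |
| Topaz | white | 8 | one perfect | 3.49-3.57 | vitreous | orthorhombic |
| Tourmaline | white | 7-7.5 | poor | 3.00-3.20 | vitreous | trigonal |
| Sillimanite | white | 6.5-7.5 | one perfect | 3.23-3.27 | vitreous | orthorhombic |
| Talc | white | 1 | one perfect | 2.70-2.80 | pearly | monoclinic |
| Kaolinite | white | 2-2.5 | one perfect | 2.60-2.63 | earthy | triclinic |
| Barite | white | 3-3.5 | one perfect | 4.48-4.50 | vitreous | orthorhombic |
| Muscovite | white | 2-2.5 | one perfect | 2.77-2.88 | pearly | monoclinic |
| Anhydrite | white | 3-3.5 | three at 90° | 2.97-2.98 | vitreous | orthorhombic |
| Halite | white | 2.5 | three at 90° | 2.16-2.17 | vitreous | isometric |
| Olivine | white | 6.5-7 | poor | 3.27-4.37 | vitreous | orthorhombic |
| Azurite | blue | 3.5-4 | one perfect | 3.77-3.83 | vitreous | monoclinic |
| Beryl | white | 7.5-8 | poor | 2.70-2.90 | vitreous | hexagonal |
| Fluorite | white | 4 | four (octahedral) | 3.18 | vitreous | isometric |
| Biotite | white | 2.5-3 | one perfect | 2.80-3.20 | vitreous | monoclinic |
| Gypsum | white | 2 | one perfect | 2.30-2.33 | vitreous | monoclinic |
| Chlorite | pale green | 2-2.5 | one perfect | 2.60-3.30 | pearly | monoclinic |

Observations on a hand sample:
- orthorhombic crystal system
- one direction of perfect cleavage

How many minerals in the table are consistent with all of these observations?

Orthorhombic crystal system: leaves Goethite, Topaz, Sillimanite, Barite, Anhydrite, Olivine.
One direction of perfect cleavage rules out Anhydrite, Olivine.
Remaining candidates: Barite, Goethite, Sillimanite, Topaz.
That is 4 minerals.

4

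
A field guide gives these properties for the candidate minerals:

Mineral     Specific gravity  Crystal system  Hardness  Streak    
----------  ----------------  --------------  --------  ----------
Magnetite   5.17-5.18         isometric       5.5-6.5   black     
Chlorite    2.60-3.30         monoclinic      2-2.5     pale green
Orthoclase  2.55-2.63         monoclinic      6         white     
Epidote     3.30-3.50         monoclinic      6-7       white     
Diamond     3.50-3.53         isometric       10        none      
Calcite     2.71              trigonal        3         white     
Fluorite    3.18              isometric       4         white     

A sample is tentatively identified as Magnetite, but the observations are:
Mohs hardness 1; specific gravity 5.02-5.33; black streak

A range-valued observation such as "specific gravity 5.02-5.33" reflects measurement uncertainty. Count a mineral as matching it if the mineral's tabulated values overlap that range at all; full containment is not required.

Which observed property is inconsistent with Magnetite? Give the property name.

Mohs hardness 1: Magnetite has hardness 5.5-6.5 — outside the reference range.
Specific gravity 5.02-5.33: Magnetite has SG 5.17-5.18 — within range.
Black streak: Magnetite has black streak — within range.
Only the hardness is inconsistent.

hardness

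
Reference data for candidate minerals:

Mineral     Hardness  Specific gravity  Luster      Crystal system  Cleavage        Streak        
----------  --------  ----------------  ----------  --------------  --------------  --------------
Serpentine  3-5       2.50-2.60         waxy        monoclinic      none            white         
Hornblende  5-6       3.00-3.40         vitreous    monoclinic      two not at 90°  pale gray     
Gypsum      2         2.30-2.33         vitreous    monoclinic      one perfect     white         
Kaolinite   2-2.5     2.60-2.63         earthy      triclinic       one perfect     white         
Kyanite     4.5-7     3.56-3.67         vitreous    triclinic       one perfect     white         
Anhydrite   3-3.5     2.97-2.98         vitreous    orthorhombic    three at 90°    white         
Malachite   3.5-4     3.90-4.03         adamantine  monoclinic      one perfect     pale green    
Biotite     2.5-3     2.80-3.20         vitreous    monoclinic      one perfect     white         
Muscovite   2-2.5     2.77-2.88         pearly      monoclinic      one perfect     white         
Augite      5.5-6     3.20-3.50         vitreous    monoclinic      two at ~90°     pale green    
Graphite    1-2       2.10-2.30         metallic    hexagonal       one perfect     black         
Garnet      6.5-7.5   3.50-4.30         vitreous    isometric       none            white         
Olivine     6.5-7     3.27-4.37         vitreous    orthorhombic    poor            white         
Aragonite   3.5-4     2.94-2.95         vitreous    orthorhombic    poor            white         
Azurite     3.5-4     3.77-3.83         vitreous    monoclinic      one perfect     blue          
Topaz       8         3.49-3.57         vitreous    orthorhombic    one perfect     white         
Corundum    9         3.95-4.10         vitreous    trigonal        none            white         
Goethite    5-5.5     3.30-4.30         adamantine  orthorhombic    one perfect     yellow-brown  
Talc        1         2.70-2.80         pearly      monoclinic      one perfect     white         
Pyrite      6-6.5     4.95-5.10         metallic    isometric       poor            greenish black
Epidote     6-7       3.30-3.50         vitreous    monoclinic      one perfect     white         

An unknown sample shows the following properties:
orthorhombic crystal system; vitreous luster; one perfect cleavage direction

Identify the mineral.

Orthorhombic crystal system — only Anhydrite, Olivine, Aragonite, Topaz, Goethite remain.
Vitreous luster is inconsistent with Goethite.
One perfect cleavage direction — only Topaz remains.
The only mineral consistent with every observation is Topaz.

Topaz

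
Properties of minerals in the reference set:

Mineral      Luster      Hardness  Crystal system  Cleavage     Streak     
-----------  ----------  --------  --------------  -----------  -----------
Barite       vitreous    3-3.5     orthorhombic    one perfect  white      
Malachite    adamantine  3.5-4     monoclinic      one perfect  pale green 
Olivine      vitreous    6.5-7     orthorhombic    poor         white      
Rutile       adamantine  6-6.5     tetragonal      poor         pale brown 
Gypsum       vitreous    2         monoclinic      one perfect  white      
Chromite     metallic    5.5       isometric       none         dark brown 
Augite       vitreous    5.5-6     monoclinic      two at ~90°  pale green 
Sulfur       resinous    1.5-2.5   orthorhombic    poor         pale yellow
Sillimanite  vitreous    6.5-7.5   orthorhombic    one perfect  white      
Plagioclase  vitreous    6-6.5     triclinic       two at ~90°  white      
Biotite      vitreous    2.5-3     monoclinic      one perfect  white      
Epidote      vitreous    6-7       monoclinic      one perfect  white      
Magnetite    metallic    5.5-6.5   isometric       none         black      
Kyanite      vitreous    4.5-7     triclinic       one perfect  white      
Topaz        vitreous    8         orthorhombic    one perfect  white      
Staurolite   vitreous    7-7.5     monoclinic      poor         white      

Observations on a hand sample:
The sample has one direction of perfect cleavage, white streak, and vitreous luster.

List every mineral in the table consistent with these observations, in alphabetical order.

One direction of perfect cleavage: leaves Barite, Malachite, Gypsum, Sillimanite, Biotite, Epidote, Kyanite, Topaz.
White streak is inconsistent with Malachite.
Vitreous luster: all remaining candidates fit.
Consistent with every observation: Barite, Biotite, Epidote, Gypsum, Kyanite, Sillimanite, Topaz.

Barite, Biotite, Epidote, Gypsum, Kyanite, Sillimanite, Topaz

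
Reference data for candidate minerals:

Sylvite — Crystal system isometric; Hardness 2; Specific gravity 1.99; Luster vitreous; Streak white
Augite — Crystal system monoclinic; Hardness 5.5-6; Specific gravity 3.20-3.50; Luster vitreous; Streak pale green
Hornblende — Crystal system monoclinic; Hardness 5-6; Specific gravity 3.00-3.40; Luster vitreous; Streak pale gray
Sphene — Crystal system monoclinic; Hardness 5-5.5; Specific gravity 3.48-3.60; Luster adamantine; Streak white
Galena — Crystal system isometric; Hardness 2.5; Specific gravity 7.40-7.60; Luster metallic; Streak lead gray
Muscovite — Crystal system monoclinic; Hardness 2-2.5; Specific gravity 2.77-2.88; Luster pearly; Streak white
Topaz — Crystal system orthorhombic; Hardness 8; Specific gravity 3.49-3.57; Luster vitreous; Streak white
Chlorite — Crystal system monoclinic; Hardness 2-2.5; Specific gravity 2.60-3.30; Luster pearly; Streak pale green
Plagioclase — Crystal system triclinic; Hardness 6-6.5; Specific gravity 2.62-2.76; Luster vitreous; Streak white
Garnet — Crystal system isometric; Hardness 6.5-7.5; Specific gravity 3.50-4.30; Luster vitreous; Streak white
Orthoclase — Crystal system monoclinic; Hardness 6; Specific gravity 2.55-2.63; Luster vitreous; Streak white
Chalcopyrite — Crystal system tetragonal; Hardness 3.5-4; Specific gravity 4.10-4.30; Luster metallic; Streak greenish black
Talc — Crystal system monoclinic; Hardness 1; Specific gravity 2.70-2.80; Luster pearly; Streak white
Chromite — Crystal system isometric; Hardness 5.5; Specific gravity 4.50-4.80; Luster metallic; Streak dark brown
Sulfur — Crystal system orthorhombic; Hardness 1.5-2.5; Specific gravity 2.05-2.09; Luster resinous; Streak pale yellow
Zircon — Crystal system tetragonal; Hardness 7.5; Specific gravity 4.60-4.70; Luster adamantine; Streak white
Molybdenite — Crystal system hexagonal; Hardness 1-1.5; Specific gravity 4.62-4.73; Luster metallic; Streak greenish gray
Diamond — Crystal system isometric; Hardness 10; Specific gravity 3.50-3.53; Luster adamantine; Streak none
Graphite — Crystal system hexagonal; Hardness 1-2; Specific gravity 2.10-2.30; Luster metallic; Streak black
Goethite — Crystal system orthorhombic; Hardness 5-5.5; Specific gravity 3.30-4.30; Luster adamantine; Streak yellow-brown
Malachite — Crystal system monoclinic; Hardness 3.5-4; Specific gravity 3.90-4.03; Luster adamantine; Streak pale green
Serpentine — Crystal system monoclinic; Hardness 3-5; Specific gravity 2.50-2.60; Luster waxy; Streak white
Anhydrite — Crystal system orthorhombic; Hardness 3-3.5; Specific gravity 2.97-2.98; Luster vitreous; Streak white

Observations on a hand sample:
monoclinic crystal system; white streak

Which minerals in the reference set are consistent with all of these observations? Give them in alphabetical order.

Muscovite, Orthoclase, Serpentine, Sphene, Talc

Monoclinic crystal system: only Augite, Hornblende, Sphene, Muscovite, Chlorite, Orthoclase, Talc, Malachite, Serpentine remain.
White streak excludes Augite, Hornblende, Chlorite, Malachite.
The minerals that satisfy all observations are Muscovite, Orthoclase, Serpentine, Sphene, Talc.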